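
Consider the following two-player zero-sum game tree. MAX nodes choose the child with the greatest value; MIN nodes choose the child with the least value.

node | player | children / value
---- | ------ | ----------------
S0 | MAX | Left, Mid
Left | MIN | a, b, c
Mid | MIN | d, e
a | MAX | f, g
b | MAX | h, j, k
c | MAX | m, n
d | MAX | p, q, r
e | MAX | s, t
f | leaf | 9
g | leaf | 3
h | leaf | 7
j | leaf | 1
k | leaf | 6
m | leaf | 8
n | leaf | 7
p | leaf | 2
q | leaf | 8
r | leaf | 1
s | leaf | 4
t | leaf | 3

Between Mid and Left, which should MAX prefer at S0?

d (MAX): max(2, 8, 1) = 8
e (MAX): max(4, 3) = 4
Mid (MIN): min(8, 4) = 4
a (MAX): max(9, 3) = 9
b (MAX): max(7, 1, 6) = 7
c (MAX): max(8, 7) = 8
Left (MIN): min(9, 7, 8) = 7
MAX prefers the higher value; Mid=4, Left=7. Left is better since 7 > 4.

Left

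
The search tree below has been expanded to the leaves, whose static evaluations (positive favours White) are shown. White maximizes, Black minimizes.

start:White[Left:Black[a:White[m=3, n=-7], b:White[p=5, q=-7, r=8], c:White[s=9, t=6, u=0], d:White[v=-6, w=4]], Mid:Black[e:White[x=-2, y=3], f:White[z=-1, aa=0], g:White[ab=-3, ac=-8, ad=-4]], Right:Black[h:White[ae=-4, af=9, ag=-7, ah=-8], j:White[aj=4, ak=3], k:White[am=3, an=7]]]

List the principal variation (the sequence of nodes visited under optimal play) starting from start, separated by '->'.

start -> Right -> j -> aj

a (White): max(3, -7) = 3
b (White): max(5, -7, 8) = 8
c (White): max(9, 6, 0) = 9
d (White): max(-6, 4) = 4
Left (Black): min(3, 8, 9, 4) = 3
e (White): max(-2, 3) = 3
f (White): max(-1, 0) = 0
g (White): max(-3, -8, -4) = -3
Mid (Black): min(3, 0, -3) = -3
h (White): max(-4, 9, -7, -8) = 9
j (White): max(4, 3) = 4
k (White): max(3, 7) = 7
Right (Black): min(9, 4, 7) = 4
start (White): max(3, -3, 4) = 4
At start, White picks Right (highest: 4).
At Right, Black picks j (lowest: 4).
At j, White picks aj (highest: 4).
Terminal value 4.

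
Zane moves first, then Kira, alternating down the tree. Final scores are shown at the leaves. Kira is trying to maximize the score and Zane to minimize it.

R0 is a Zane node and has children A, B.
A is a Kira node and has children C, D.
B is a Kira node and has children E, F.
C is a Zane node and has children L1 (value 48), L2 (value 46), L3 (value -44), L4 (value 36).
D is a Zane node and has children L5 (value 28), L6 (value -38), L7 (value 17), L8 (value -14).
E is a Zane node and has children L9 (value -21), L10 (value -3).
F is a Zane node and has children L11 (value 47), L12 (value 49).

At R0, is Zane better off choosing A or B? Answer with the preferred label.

A

C (Zane): min(48, 46, -44, 36) = -44
D (Zane): min(28, -38, 17, -14) = -38
A (Kira): max(-44, -38) = -38
E (Zane): min(-21, -3) = -21
F (Zane): min(47, 49) = 47
B (Kira): max(-21, 47) = 47
Zane prefers the lower value; A=-38, B=47. A is better since -38 < 47.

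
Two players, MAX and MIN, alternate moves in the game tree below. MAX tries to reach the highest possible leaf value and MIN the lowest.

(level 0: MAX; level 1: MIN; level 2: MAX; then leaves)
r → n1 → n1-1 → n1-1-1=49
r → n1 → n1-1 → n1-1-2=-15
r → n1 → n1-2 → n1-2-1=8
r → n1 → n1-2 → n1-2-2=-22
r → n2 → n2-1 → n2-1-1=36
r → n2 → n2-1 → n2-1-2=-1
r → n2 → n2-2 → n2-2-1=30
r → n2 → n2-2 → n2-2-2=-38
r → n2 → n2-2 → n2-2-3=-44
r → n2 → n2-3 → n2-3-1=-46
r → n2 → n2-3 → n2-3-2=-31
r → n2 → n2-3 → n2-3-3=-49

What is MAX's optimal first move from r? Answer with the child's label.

n1

n1-1 (MAX): max(49, -15) = 49
n1-2 (MAX): max(8, -22) = 8
n1 (MIN): min(49, 8) = 8
n2-1 (MAX): max(36, -1) = 36
n2-2 (MAX): max(30, -38, -44) = 30
n2-3 (MAX): max(-46, -31, -49) = -31
n2 (MIN): min(36, 30, -31) = -31
r (MAX): max(8, -31) = 8
MAX at r wants the highest of {n1=8, n2=-31}, so chooses n1.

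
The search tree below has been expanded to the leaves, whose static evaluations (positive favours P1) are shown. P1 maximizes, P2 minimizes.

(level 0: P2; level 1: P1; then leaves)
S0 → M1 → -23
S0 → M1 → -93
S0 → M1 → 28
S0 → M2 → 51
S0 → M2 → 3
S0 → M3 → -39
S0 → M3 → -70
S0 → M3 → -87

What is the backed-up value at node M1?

28

M1 (P1): max(-23, -93, 28) = 28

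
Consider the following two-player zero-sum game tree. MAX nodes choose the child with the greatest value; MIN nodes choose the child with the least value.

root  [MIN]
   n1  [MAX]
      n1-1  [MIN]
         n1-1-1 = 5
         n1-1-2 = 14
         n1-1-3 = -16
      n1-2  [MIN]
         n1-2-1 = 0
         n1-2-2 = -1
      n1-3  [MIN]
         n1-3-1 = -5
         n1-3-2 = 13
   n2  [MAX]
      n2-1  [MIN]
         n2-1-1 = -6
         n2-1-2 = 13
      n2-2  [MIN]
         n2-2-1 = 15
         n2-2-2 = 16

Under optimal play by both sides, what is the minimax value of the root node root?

n1-1 (MIN): min(5, 14, -16) = -16
n1-2 (MIN): min(0, -1) = -1
n1-3 (MIN): min(-5, 13) = -5
n1 (MAX): max(-16, -1, -5) = -1
n2-1 (MIN): min(-6, 13) = -6
n2-2 (MIN): min(15, 16) = 15
n2 (MAX): max(-6, 15) = 15
root (MIN): min(-1, 15) = -1

-1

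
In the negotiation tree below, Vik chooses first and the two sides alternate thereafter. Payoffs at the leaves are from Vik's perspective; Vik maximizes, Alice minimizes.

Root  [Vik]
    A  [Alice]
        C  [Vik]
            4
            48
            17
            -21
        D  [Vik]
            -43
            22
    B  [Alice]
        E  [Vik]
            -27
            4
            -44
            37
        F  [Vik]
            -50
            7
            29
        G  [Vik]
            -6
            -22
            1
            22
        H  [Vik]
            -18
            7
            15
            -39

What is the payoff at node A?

22

C (Vik): max(4, 48, 17, -21) = 48
D (Vik): max(-43, 22) = 22
A (Alice): min(48, 22) = 22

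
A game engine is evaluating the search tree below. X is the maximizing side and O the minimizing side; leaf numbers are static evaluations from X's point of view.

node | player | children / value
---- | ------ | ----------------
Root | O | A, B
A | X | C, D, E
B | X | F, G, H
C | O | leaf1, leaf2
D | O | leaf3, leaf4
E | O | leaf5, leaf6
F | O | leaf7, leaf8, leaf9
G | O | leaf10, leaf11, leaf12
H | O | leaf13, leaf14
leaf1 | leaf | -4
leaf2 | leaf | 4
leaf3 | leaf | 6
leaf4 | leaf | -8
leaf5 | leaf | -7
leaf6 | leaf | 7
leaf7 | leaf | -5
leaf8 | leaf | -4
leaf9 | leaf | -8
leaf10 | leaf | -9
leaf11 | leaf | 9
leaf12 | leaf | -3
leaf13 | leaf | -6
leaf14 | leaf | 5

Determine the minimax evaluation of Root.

C (O): min(-4, 4) = -4
D (O): min(6, -8) = -8
E (O): min(-7, 7) = -7
A (X): max(-4, -8, -7) = -4
F (O): min(-5, -4, -8) = -8
G (O): min(-9, 9, -3) = -9
H (O): min(-6, 5) = -6
B (X): max(-8, -9, -6) = -6
Root (O): min(-4, -6) = -6

-6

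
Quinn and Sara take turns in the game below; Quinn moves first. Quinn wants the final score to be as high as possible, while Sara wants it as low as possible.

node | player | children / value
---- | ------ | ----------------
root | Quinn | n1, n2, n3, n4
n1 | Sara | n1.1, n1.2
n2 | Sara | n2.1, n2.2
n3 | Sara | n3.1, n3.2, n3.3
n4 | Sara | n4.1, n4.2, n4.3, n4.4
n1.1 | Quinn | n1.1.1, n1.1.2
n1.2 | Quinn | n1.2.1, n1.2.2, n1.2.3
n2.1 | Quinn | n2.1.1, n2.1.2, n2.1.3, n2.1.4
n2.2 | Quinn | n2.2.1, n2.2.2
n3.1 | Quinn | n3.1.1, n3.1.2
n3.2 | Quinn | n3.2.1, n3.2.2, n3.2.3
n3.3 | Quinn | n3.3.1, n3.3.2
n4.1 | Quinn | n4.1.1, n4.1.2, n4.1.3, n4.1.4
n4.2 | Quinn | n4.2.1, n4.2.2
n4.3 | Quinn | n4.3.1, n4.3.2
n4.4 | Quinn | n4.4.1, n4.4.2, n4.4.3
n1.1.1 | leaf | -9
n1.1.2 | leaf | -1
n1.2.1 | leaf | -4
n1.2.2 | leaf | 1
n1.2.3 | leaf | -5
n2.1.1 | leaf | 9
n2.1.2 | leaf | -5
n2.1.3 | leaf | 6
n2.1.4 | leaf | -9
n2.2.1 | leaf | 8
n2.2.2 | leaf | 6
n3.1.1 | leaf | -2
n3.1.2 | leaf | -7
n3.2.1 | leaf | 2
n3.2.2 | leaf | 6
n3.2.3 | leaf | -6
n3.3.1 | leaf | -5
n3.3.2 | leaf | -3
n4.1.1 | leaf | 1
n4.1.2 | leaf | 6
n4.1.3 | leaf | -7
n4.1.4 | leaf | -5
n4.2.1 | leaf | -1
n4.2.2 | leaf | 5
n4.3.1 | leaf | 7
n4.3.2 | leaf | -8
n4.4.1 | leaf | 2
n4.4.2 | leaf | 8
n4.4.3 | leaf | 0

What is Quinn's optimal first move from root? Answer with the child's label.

n2

n1.1 (Quinn): max(-9, -1) = -1
n1.2 (Quinn): max(-4, 1, -5) = 1
n1 (Sara): min(-1, 1) = -1
n2.1 (Quinn): max(9, -5, 6, -9) = 9
n2.2 (Quinn): max(8, 6) = 8
n2 (Sara): min(9, 8) = 8
n3.1 (Quinn): max(-2, -7) = -2
n3.2 (Quinn): max(2, 6, -6) = 6
n3.3 (Quinn): max(-5, -3) = -3
n3 (Sara): min(-2, 6, -3) = -3
n4.1 (Quinn): max(1, 6, -7, -5) = 6
n4.2 (Quinn): max(-1, 5) = 5
n4.3 (Quinn): max(7, -8) = 7
n4.4 (Quinn): max(2, 8, 0) = 8
n4 (Sara): min(6, 5, 7, 8) = 5
root (Quinn): max(-1, 8, -3, 5) = 8
Quinn at root wants the highest of {n1=-1, n2=8, n3=-3, n4=5}, so chooses n2.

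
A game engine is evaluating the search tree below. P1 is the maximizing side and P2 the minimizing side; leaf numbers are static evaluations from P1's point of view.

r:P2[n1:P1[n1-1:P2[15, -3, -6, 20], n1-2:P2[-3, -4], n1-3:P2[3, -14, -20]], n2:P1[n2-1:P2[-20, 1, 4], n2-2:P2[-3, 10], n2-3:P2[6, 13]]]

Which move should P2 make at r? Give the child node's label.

n1-1 (P2): min(15, -3, -6, 20) = -6
n1-2 (P2): min(-3, -4) = -4
n1-3 (P2): min(3, -14, -20) = -20
n1 (P1): max(-6, -4, -20) = -4
n2-1 (P2): min(-20, 1, 4) = -20
n2-2 (P2): min(-3, 10) = -3
n2-3 (P2): min(6, 13) = 6
n2 (P1): max(-20, -3, 6) = 6
r (P2): min(-4, 6) = -4
P2 at r wants the lowest of {n1=-4, n2=6}, so chooses n1.

n1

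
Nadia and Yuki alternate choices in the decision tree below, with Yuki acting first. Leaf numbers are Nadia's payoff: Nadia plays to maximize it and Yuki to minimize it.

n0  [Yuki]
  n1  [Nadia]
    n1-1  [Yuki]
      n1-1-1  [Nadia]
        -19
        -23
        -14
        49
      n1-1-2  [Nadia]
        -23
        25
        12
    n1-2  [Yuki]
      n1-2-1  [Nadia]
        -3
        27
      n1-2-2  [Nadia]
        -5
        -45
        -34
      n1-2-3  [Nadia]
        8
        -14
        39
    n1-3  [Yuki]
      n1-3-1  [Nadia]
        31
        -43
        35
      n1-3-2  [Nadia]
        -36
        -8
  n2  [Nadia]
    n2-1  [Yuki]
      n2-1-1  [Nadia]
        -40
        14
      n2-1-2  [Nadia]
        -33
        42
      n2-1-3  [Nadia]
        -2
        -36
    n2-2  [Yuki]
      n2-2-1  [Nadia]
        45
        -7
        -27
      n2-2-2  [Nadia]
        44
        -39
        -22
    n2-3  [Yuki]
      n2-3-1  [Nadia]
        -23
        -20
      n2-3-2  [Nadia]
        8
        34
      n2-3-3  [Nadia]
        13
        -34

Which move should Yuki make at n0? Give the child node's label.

n1-1-1 (Nadia): max(-19, -23, -14, 49) = 49
n1-1-2 (Nadia): max(-23, 25, 12) = 25
n1-1 (Yuki): min(49, 25) = 25
n1-2-1 (Nadia): max(-3, 27) = 27
n1-2-2 (Nadia): max(-5, -45, -34) = -5
n1-2-3 (Nadia): max(8, -14, 39) = 39
n1-2 (Yuki): min(27, -5, 39) = -5
n1-3-1 (Nadia): max(31, -43, 35) = 35
n1-3-2 (Nadia): max(-36, -8) = -8
n1-3 (Yuki): min(35, -8) = -8
n1 (Nadia): max(25, -5, -8) = 25
n2-1-1 (Nadia): max(-40, 14) = 14
n2-1-2 (Nadia): max(-33, 42) = 42
n2-1-3 (Nadia): max(-2, -36) = -2
n2-1 (Yuki): min(14, 42, -2) = -2
n2-2-1 (Nadia): max(45, -7, -27) = 45
n2-2-2 (Nadia): max(44, -39, -22) = 44
n2-2 (Yuki): min(45, 44) = 44
n2-3-1 (Nadia): max(-23, -20) = -20
n2-3-2 (Nadia): max(8, 34) = 34
n2-3-3 (Nadia): max(13, -34) = 13
n2-3 (Yuki): min(-20, 34, 13) = -20
n2 (Nadia): max(-2, 44, -20) = 44
n0 (Yuki): min(25, 44) = 25
Yuki at n0 wants the lowest of {n1=25, n2=44}, so chooses n1.

n1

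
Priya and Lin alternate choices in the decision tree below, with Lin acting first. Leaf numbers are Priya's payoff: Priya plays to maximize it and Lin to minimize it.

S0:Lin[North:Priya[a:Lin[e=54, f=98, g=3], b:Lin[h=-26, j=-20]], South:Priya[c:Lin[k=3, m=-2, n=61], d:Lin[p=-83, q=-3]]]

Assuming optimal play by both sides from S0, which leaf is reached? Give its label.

m

a (Lin): min(54, 98, 3) = 3
b (Lin): min(-26, -20) = -26
North (Priya): max(3, -26) = 3
c (Lin): min(3, -2, 61) = -2
d (Lin): min(-83, -3) = -83
South (Priya): max(-2, -83) = -2
S0 (Lin): min(3, -2) = -2
At S0, Lin picks South (lowest: -2).
At South, Priya picks c (highest: -2).
At c, Lin picks m (lowest: -2).
Terminal value -2.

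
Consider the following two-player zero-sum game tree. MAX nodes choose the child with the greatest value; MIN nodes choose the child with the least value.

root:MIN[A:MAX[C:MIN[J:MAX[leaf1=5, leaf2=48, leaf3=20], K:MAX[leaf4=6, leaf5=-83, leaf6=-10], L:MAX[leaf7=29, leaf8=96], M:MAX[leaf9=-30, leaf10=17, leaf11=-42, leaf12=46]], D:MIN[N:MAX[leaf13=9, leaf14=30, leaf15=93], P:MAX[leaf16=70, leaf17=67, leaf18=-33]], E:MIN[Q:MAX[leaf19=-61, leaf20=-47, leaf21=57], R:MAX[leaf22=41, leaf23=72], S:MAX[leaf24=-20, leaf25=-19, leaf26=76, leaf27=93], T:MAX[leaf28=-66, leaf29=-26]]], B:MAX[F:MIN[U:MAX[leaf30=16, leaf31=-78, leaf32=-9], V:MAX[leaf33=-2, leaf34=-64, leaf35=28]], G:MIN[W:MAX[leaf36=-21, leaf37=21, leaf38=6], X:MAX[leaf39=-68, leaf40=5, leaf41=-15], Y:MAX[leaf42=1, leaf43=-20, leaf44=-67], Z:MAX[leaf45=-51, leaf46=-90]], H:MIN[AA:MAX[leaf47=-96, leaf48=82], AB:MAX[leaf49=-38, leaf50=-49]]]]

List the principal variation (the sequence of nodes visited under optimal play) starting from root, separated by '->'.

root -> B -> F -> U -> leaf30

J (MAX): max(5, 48, 20) = 48
K (MAX): max(6, -83, -10) = 6
L (MAX): max(29, 96) = 96
M (MAX): max(-30, 17, -42, 46) = 46
C (MIN): min(48, 6, 96, 46) = 6
N (MAX): max(9, 30, 93) = 93
P (MAX): max(70, 67, -33) = 70
D (MIN): min(93, 70) = 70
Q (MAX): max(-61, -47, 57) = 57
R (MAX): max(41, 72) = 72
S (MAX): max(-20, -19, 76, 93) = 93
T (MAX): max(-66, -26) = -26
E (MIN): min(57, 72, 93, -26) = -26
A (MAX): max(6, 70, -26) = 70
U (MAX): max(16, -78, -9) = 16
V (MAX): max(-2, -64, 28) = 28
F (MIN): min(16, 28) = 16
W (MAX): max(-21, 21, 6) = 21
X (MAX): max(-68, 5, -15) = 5
Y (MAX): max(1, -20, -67) = 1
Z (MAX): max(-51, -90) = -51
G (MIN): min(21, 5, 1, -51) = -51
AA (MAX): max(-96, 82) = 82
AB (MAX): max(-38, -49) = -38
H (MIN): min(82, -38) = -38
B (MAX): max(16, -51, -38) = 16
root (MIN): min(70, 16) = 16
At root, MIN picks B (lowest: 16).
At B, MAX picks F (highest: 16).
At F, MIN picks U (lowest: 16).
At U, MAX picks leaf30 (highest: 16).
Terminal value 16.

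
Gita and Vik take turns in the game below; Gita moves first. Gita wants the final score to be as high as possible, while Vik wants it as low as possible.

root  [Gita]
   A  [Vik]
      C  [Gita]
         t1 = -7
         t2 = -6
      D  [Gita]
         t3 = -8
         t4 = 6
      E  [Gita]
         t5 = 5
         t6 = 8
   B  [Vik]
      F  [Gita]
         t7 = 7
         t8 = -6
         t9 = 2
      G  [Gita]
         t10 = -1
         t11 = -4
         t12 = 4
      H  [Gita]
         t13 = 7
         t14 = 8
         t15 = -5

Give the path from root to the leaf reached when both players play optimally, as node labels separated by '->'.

C (Gita): max(-7, -6) = -6
D (Gita): max(-8, 6) = 6
E (Gita): max(5, 8) = 8
A (Vik): min(-6, 6, 8) = -6
F (Gita): max(7, -6, 2) = 7
G (Gita): max(-1, -4, 4) = 4
H (Gita): max(7, 8, -5) = 8
B (Vik): min(7, 4, 8) = 4
root (Gita): max(-6, 4) = 4
At root, Gita picks B (highest: 4).
At B, Vik picks G (lowest: 4).
At G, Gita picks t12 (highest: 4).
Terminal value 4.

root -> B -> G -> t12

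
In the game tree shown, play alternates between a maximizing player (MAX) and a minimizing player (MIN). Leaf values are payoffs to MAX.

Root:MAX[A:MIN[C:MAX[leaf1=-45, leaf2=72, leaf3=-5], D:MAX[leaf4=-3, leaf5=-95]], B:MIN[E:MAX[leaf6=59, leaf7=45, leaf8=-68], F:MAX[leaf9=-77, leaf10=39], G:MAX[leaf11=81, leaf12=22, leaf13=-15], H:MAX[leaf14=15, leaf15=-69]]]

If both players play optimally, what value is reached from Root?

C (MAX): max(-45, 72, -5) = 72
D (MAX): max(-3, -95) = -3
A (MIN): min(72, -3) = -3
E (MAX): max(59, 45, -68) = 59
F (MAX): max(-77, 39) = 39
G (MAX): max(81, 22, -15) = 81
H (MAX): max(15, -69) = 15
B (MIN): min(59, 39, 81, 15) = 15
Root (MAX): max(-3, 15) = 15

15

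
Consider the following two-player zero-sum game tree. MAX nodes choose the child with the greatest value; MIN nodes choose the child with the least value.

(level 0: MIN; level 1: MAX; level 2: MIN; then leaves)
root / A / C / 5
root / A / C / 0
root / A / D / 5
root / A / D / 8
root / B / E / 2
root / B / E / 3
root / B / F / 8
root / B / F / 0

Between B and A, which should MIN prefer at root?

B

E (MIN): min(2, 3) = 2
F (MIN): min(8, 0) = 0
B (MAX): max(2, 0) = 2
C (MIN): min(5, 0) = 0
D (MIN): min(5, 8) = 5
A (MAX): max(0, 5) = 5
MIN prefers the lower value; B=2, A=5. B is better since 2 < 5.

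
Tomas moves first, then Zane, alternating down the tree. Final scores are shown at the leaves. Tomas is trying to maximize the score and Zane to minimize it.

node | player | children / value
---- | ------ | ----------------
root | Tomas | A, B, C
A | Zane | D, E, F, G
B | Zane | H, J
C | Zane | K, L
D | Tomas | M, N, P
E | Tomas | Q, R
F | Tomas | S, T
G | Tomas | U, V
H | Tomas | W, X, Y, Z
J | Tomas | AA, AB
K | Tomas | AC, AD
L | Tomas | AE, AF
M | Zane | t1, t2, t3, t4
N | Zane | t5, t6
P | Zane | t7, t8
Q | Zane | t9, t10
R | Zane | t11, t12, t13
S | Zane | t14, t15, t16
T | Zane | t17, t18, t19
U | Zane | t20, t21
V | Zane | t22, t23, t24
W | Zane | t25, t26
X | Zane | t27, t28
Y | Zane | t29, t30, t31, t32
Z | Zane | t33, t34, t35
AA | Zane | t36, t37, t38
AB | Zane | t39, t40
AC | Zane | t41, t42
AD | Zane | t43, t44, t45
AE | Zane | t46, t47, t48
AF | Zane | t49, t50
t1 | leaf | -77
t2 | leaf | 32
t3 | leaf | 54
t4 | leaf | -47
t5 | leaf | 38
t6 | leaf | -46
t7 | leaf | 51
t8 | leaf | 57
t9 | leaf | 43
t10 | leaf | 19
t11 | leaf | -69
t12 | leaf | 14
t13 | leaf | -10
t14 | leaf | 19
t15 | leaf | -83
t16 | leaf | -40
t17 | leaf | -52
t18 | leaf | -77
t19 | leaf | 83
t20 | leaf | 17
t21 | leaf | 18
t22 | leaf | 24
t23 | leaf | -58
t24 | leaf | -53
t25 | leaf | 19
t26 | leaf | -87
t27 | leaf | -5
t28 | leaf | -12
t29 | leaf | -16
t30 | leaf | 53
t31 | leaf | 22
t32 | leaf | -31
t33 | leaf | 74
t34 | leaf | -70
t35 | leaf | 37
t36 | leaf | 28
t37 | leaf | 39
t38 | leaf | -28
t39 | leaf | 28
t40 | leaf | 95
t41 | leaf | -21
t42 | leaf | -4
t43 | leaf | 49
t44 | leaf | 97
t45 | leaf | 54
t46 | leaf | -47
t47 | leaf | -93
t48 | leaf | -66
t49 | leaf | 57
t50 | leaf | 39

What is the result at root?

M (Zane): min(-77, 32, 54, -47) = -77
N (Zane): min(38, -46) = -46
P (Zane): min(51, 57) = 51
D (Tomas): max(-77, -46, 51) = 51
Q (Zane): min(43, 19) = 19
R (Zane): min(-69, 14, -10) = -69
E (Tomas): max(19, -69) = 19
S (Zane): min(19, -83, -40) = -83
T (Zane): min(-52, -77, 83) = -77
F (Tomas): max(-83, -77) = -77
U (Zane): min(17, 18) = 17
V (Zane): min(24, -58, -53) = -58
G (Tomas): max(17, -58) = 17
A (Zane): min(51, 19, -77, 17) = -77
W (Zane): min(19, -87) = -87
X (Zane): min(-5, -12) = -12
Y (Zane): min(-16, 53, 22, -31) = -31
Z (Zane): min(74, -70, 37) = -70
H (Tomas): max(-87, -12, -31, -70) = -12
AA (Zane): min(28, 39, -28) = -28
AB (Zane): min(28, 95) = 28
J (Tomas): max(-28, 28) = 28
B (Zane): min(-12, 28) = -12
AC (Zane): min(-21, -4) = -21
AD (Zane): min(49, 97, 54) = 49
K (Tomas): max(-21, 49) = 49
AE (Zane): min(-47, -93, -66) = -93
AF (Zane): min(57, 39) = 39
L (Tomas): max(-93, 39) = 39
C (Zane): min(49, 39) = 39
root (Tomas): max(-77, -12, 39) = 39

39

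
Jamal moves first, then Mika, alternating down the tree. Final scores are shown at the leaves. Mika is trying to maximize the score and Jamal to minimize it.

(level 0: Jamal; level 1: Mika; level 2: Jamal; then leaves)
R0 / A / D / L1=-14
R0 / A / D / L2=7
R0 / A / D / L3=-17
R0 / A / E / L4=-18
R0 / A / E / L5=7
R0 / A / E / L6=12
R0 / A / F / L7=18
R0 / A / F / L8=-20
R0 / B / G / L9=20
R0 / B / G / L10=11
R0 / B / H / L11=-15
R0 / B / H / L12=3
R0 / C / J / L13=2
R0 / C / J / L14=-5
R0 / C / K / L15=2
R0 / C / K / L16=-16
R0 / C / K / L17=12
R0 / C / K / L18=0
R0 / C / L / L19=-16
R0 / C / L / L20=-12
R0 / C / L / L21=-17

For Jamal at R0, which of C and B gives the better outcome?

C

J (Jamal): min(2, -5) = -5
K (Jamal): min(2, -16, 12, 0) = -16
L (Jamal): min(-16, -12, -17) = -17
C (Mika): max(-5, -16, -17) = -5
G (Jamal): min(20, 11) = 11
H (Jamal): min(-15, 3) = -15
B (Mika): max(11, -15) = 11
Jamal prefers the lower value; C=-5, B=11. C is better since -5 < 11.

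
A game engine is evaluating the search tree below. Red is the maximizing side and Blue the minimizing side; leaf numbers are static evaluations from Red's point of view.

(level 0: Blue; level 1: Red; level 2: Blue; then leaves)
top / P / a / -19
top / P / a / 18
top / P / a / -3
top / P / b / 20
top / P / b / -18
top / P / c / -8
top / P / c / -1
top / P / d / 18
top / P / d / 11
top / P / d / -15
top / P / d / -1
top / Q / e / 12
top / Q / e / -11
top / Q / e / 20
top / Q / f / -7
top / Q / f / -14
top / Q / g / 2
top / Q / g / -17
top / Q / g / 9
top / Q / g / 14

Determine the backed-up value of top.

-11

a (Blue): min(-19, 18, -3) = -19
b (Blue): min(20, -18) = -18
c (Blue): min(-8, -1) = -8
d (Blue): min(18, 11, -15, -1) = -15
P (Red): max(-19, -18, -8, -15) = -8
e (Blue): min(12, -11, 20) = -11
f (Blue): min(-7, -14) = -14
g (Blue): min(2, -17, 9, 14) = -17
Q (Red): max(-11, -14, -17) = -11
top (Blue): min(-8, -11) = -11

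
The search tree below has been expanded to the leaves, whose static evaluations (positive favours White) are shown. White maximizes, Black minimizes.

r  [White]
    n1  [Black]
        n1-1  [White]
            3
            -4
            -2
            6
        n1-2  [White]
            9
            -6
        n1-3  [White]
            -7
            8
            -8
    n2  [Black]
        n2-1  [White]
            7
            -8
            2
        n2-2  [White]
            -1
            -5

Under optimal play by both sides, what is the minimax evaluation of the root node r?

6

n1-1 (White): max(3, -4, -2, 6) = 6
n1-2 (White): max(9, -6) = 9
n1-3 (White): max(-7, 8, -8) = 8
n1 (Black): min(6, 9, 8) = 6
n2-1 (White): max(7, -8, 2) = 7
n2-2 (White): max(-1, -5) = -1
n2 (Black): min(7, -1) = -1
r (White): max(6, -1) = 6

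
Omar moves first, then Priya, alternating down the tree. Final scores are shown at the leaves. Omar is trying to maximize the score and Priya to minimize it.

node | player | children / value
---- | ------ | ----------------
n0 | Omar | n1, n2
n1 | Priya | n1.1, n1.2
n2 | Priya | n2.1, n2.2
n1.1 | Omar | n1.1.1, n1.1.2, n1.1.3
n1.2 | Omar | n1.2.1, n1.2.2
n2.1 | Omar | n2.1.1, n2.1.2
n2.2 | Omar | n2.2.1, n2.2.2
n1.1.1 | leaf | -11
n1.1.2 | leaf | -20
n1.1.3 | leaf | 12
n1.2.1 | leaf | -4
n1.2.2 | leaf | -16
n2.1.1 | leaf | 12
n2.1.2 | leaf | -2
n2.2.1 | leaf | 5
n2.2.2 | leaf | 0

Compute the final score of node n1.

-4

n1.1 (Omar): max(-11, -20, 12) = 12
n1.2 (Omar): max(-4, -16) = -4
n1 (Priya): min(12, -4) = -4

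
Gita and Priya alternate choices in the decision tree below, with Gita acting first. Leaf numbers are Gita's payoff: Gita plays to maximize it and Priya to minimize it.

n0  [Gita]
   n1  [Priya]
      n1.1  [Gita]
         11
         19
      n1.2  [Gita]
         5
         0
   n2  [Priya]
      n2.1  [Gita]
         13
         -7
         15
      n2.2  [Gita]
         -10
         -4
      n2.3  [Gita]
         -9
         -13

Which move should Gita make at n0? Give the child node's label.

n1.1 (Gita): max(11, 19) = 19
n1.2 (Gita): max(5, 0) = 5
n1 (Priya): min(19, 5) = 5
n2.1 (Gita): max(13, -7, 15) = 15
n2.2 (Gita): max(-10, -4) = -4
n2.3 (Gita): max(-9, -13) = -9
n2 (Priya): min(15, -4, -9) = -9
n0 (Gita): max(5, -9) = 5
Gita at n0 wants the highest of {n1=5, n2=-9}, so chooses n1.

n1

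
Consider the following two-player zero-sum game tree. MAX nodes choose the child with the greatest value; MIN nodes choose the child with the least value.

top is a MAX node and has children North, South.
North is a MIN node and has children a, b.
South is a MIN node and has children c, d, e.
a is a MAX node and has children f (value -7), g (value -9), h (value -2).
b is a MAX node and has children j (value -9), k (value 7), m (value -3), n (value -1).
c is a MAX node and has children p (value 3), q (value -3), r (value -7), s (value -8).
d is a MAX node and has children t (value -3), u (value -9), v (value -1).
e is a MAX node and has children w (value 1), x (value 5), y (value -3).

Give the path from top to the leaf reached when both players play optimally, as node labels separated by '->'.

top -> South -> d -> v

a (MAX): max(-7, -9, -2) = -2
b (MAX): max(-9, 7, -3, -1) = 7
North (MIN): min(-2, 7) = -2
c (MAX): max(3, -3, -7, -8) = 3
d (MAX): max(-3, -9, -1) = -1
e (MAX): max(1, 5, -3) = 5
South (MIN): min(3, -1, 5) = -1
top (MAX): max(-2, -1) = -1
At top, MAX picks South (highest: -1).
At South, MIN picks d (lowest: -1).
At d, MAX picks v (highest: -1).
Terminal value -1.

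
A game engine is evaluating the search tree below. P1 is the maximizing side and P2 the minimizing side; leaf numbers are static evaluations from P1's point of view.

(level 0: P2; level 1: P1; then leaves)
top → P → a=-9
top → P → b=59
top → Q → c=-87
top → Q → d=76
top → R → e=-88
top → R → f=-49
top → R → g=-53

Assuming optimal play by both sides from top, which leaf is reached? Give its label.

f

P (P1): max(-9, 59) = 59
Q (P1): max(-87, 76) = 76
R (P1): max(-88, -49, -53) = -49
top (P2): min(59, 76, -49) = -49
At top, P2 picks R (lowest: -49).
At R, P1 picks f (highest: -49).
Terminal value -49.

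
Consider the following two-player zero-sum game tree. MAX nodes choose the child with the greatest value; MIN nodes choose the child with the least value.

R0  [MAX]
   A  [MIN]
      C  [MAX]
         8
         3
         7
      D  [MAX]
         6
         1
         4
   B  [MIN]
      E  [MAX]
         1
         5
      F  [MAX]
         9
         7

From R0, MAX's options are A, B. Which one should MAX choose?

C (MAX): max(8, 3, 7) = 8
D (MAX): max(6, 1, 4) = 6
A (MIN): min(8, 6) = 6
E (MAX): max(1, 5) = 5
F (MAX): max(9, 7) = 9
B (MIN): min(5, 9) = 5
R0 (MAX): max(6, 5) = 6
MAX at R0 wants the highest of {A=6, B=5}, so chooses A.

A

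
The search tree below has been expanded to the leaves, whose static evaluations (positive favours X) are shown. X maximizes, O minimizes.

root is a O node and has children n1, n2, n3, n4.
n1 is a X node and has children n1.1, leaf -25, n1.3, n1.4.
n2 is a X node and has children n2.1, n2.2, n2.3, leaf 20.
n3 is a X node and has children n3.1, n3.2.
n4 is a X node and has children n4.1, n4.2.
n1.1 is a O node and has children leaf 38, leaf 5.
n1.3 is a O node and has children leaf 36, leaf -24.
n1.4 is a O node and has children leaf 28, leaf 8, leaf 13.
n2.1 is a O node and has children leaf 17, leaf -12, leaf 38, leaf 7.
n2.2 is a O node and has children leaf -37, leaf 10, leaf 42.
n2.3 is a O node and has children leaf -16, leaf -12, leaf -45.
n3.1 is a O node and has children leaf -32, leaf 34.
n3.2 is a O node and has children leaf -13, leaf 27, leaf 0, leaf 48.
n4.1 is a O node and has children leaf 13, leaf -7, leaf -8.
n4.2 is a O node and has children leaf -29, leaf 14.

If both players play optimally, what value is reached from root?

-13

n1.1 (O): min(38, 5) = 5
n1.3 (O): min(36, -24) = -24
n1.4 (O): min(28, 8, 13) = 8
n1 (X): max(5, -25, -24, 8) = 8
n2.1 (O): min(17, -12, 38, 7) = -12
n2.2 (O): min(-37, 10, 42) = -37
n2.3 (O): min(-16, -12, -45) = -45
n2 (X): max(-12, -37, -45, 20) = 20
n3.1 (O): min(-32, 34) = -32
n3.2 (O): min(-13, 27, 0, 48) = -13
n3 (X): max(-32, -13) = -13
n4.1 (O): min(13, -7, -8) = -8
n4.2 (O): min(-29, 14) = -29
n4 (X): max(-8, -29) = -8
root (O): min(8, 20, -13, -8) = -13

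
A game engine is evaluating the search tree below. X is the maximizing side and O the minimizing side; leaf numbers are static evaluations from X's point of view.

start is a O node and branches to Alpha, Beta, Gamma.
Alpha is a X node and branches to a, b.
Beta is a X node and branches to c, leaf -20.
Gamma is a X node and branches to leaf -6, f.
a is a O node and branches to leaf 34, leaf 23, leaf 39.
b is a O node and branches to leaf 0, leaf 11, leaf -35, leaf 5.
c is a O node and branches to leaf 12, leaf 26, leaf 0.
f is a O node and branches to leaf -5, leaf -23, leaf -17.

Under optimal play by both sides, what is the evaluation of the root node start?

a (O): min(34, 23, 39) = 23
b (O): min(0, 11, -35, 5) = -35
Alpha (X): max(23, -35) = 23
c (O): min(12, 26, 0) = 0
Beta (X): max(0, -20) = 0
f (O): min(-5, -23, -17) = -23
Gamma (X): max(-6, -23) = -6
start (O): min(23, 0, -6) = -6

-6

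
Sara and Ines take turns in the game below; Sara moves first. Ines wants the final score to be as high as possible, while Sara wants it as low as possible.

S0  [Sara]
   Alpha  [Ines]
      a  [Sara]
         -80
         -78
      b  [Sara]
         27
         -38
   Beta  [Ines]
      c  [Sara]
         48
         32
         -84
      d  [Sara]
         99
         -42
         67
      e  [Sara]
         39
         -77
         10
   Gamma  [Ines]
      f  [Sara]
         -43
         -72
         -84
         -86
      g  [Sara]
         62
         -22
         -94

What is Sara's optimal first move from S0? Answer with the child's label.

Gamma

a (Sara): min(-80, -78) = -80
b (Sara): min(27, -38) = -38
Alpha (Ines): max(-80, -38) = -38
c (Sara): min(48, 32, -84) = -84
d (Sara): min(99, -42, 67) = -42
e (Sara): min(39, -77, 10) = -77
Beta (Ines): max(-84, -42, -77) = -42
f (Sara): min(-43, -72, -84, -86) = -86
g (Sara): min(62, -22, -94) = -94
Gamma (Ines): max(-86, -94) = -86
S0 (Sara): min(-38, -42, -86) = -86
Sara at S0 wants the lowest of {Alpha=-38, Beta=-42, Gamma=-86}, so chooses Gamma.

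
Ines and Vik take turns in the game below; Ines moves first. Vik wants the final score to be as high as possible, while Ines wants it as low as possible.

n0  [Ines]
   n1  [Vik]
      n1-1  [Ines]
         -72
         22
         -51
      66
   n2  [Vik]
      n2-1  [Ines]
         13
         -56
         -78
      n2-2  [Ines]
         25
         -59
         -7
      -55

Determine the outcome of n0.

n1-1 (Ines): min(-72, 22, -51) = -72
n1 (Vik): max(-72, 66) = 66
n2-1 (Ines): min(13, -56, -78) = -78
n2-2 (Ines): min(25, -59, -7) = -59
n2 (Vik): max(-78, -59, -55) = -55
n0 (Ines): min(66, -55) = -55

-55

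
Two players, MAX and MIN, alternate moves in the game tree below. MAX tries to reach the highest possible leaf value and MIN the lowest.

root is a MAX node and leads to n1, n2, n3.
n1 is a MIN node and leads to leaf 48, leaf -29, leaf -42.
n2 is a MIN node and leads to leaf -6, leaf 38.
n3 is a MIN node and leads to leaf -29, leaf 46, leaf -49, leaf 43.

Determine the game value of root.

n1 (MIN): min(48, -29, -42) = -42
n2 (MIN): min(-6, 38) = -6
n3 (MIN): min(-29, 46, -49, 43) = -49
root (MAX): max(-42, -6, -49) = -6

-6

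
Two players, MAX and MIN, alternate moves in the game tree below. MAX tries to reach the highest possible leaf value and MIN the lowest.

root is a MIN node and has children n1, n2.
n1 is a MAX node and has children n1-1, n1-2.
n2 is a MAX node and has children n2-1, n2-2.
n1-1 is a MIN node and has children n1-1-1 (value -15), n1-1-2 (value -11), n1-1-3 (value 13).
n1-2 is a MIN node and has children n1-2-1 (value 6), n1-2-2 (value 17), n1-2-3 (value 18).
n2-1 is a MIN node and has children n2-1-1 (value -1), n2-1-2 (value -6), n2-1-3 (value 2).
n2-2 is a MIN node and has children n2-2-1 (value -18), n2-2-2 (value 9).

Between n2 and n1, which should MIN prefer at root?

n2

n2-1 (MIN): min(-1, -6, 2) = -6
n2-2 (MIN): min(-18, 9) = -18
n2 (MAX): max(-6, -18) = -6
n1-1 (MIN): min(-15, -11, 13) = -15
n1-2 (MIN): min(6, 17, 18) = 6
n1 (MAX): max(-15, 6) = 6
MIN prefers the lower value; n2=-6, n1=6. n2 is better since -6 < 6.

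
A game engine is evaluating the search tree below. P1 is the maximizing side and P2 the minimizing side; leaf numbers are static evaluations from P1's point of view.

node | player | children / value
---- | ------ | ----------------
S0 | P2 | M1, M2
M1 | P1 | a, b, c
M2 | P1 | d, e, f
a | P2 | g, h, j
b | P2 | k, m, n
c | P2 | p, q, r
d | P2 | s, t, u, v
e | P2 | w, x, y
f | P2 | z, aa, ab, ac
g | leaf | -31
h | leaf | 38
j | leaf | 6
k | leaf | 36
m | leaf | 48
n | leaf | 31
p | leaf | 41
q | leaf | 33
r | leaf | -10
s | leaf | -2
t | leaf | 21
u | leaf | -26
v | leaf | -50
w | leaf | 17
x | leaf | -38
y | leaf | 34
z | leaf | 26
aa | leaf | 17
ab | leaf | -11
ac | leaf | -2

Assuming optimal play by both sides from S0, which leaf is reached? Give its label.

ab

a (P2): min(-31, 38, 6) = -31
b (P2): min(36, 48, 31) = 31
c (P2): min(41, 33, -10) = -10
M1 (P1): max(-31, 31, -10) = 31
d (P2): min(-2, 21, -26, -50) = -50
e (P2): min(17, -38, 34) = -38
f (P2): min(26, 17, -11, -2) = -11
M2 (P1): max(-50, -38, -11) = -11
S0 (P2): min(31, -11) = -11
At S0, P2 picks M2 (lowest: -11).
At M2, P1 picks f (highest: -11).
At f, P2 picks ab (lowest: -11).
Terminal value -11.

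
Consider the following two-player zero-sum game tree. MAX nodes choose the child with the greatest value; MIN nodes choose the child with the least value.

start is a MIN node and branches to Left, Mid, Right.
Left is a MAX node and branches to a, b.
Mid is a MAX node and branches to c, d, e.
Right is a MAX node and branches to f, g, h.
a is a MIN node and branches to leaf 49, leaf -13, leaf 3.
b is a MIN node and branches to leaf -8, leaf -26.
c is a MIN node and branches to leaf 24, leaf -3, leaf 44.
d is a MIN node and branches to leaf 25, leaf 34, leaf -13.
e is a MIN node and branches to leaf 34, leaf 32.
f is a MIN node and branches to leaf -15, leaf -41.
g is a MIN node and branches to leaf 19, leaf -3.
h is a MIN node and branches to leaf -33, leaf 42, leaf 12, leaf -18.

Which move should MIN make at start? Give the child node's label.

Left

a (MIN): min(49, -13, 3) = -13
b (MIN): min(-8, -26) = -26
Left (MAX): max(-13, -26) = -13
c (MIN): min(24, -3, 44) = -3
d (MIN): min(25, 34, -13) = -13
e (MIN): min(34, 32) = 32
Mid (MAX): max(-3, -13, 32) = 32
f (MIN): min(-15, -41) = -41
g (MIN): min(19, -3) = -3
h (MIN): min(-33, 42, 12, -18) = -33
Right (MAX): max(-41, -3, -33) = -3
start (MIN): min(-13, 32, -3) = -13
MIN at start wants the lowest of {Left=-13, Mid=32, Right=-3}, so chooses Left.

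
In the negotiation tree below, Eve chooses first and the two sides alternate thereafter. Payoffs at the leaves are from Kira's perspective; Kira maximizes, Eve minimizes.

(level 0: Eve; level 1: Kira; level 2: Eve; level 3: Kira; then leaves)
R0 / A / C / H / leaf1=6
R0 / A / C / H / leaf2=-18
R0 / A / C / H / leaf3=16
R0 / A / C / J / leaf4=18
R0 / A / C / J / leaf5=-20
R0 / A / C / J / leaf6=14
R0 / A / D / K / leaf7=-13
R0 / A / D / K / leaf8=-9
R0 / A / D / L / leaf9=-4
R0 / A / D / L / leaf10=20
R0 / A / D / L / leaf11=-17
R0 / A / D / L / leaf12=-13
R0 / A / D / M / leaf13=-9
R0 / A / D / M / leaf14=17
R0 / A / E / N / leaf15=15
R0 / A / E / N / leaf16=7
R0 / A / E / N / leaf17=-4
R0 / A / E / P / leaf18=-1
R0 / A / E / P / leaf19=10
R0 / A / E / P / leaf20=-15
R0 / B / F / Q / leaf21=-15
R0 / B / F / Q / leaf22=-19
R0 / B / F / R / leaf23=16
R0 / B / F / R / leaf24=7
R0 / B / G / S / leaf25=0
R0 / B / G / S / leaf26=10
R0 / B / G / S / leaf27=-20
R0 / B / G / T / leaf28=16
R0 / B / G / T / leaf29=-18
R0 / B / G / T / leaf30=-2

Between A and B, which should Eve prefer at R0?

H (Kira): max(6, -18, 16) = 16
J (Kira): max(18, -20, 14) = 18
C (Eve): min(16, 18) = 16
K (Kira): max(-13, -9) = -9
L (Kira): max(-4, 20, -17, -13) = 20
M (Kira): max(-9, 17) = 17
D (Eve): min(-9, 20, 17) = -9
N (Kira): max(15, 7, -4) = 15
P (Kira): max(-1, 10, -15) = 10
E (Eve): min(15, 10) = 10
A (Kira): max(16, -9, 10) = 16
Q (Kira): max(-15, -19) = -15
R (Kira): max(16, 7) = 16
F (Eve): min(-15, 16) = -15
S (Kira): max(0, 10, -20) = 10
T (Kira): max(16, -18, -2) = 16
G (Eve): min(10, 16) = 10
B (Kira): max(-15, 10) = 10
Eve prefers the lower value; A=16, B=10. B is better since 10 < 16.

B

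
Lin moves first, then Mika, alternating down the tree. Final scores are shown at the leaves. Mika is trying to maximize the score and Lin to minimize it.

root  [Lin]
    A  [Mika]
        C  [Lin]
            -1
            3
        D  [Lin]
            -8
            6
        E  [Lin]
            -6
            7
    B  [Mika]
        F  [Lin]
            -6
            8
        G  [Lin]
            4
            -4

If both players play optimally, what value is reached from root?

C (Lin): min(-1, 3) = -1
D (Lin): min(-8, 6) = -8
E (Lin): min(-6, 7) = -6
A (Mika): max(-1, -8, -6) = -1
F (Lin): min(-6, 8) = -6
G (Lin): min(4, -4) = -4
B (Mika): max(-6, -4) = -4
root (Lin): min(-1, -4) = -4

-4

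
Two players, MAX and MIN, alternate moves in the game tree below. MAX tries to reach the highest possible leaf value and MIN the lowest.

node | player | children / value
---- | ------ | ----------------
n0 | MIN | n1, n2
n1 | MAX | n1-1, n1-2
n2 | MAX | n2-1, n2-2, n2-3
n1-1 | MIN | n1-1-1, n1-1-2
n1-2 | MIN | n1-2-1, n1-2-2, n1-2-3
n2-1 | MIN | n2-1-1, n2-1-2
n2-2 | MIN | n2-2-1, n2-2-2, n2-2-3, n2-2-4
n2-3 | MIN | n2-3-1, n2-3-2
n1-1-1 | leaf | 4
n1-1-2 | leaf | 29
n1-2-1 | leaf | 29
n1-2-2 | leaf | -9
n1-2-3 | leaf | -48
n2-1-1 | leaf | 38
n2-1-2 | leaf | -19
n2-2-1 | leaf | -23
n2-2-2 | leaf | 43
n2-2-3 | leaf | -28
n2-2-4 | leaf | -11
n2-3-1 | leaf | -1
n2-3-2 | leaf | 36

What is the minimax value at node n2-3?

n2-3 (MIN): min(-1, 36) = -1

-1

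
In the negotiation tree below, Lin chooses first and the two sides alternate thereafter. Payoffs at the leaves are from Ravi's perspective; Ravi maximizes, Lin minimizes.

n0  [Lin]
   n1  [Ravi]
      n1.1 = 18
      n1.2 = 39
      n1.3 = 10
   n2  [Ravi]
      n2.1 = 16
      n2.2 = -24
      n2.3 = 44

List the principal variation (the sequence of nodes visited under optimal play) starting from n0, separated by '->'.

n0 -> n1 -> n1.2

n1 (Ravi): max(18, 39, 10) = 39
n2 (Ravi): max(16, -24, 44) = 44
n0 (Lin): min(39, 44) = 39
At n0, Lin picks n1 (lowest: 39).
At n1, Ravi picks n1.2 (highest: 39).
Terminal value 39.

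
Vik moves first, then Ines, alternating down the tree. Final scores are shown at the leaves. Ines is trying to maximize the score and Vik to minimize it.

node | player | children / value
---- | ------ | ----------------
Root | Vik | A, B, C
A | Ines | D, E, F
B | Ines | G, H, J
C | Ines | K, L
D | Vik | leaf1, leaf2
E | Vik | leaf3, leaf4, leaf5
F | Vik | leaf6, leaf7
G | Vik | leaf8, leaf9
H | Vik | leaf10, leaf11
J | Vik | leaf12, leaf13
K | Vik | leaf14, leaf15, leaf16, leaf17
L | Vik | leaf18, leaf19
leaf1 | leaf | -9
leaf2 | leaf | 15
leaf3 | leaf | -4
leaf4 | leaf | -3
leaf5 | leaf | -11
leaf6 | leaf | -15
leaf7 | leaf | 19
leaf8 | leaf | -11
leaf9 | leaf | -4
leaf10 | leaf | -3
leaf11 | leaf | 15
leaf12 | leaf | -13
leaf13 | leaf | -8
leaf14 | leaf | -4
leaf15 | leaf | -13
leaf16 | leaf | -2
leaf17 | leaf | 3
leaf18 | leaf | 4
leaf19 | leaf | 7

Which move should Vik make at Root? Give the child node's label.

A

D (Vik): min(-9, 15) = -9
E (Vik): min(-4, -3, -11) = -11
F (Vik): min(-15, 19) = -15
A (Ines): max(-9, -11, -15) = -9
G (Vik): min(-11, -4) = -11
H (Vik): min(-3, 15) = -3
J (Vik): min(-13, -8) = -13
B (Ines): max(-11, -3, -13) = -3
K (Vik): min(-4, -13, -2, 3) = -13
L (Vik): min(4, 7) = 4
C (Ines): max(-13, 4) = 4
Root (Vik): min(-9, -3, 4) = -9
Vik at Root wants the lowest of {A=-9, B=-3, C=4}, so chooses A.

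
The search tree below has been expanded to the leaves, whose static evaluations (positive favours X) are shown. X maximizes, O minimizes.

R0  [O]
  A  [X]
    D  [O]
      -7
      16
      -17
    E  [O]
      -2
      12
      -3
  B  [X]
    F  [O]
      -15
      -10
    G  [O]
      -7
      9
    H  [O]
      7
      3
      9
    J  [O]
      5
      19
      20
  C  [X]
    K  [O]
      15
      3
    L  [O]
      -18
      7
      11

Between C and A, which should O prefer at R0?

K (O): min(15, 3) = 3
L (O): min(-18, 7, 11) = -18
C (X): max(3, -18) = 3
D (O): min(-7, 16, -17) = -17
E (O): min(-2, 12, -3) = -3
A (X): max(-17, -3) = -3
O prefers the lower value; C=3, A=-3. A is better since -3 < 3.

A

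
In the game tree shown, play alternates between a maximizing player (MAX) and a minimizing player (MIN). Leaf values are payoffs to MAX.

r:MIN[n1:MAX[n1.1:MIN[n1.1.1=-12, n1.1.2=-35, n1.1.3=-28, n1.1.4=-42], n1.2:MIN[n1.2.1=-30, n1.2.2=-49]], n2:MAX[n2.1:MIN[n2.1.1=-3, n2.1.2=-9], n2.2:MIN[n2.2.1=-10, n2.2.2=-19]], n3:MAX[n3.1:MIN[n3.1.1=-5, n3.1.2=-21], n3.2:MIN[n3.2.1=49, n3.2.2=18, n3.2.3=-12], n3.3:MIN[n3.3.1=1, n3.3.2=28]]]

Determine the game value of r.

n1.1 (MIN): min(-12, -35, -28, -42) = -42
n1.2 (MIN): min(-30, -49) = -49
n1 (MAX): max(-42, -49) = -42
n2.1 (MIN): min(-3, -9) = -9
n2.2 (MIN): min(-10, -19) = -19
n2 (MAX): max(-9, -19) = -9
n3.1 (MIN): min(-5, -21) = -21
n3.2 (MIN): min(49, 18, -12) = -12
n3.3 (MIN): min(1, 28) = 1
n3 (MAX): max(-21, -12, 1) = 1
r (MIN): min(-42, -9, 1) = -42

-42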